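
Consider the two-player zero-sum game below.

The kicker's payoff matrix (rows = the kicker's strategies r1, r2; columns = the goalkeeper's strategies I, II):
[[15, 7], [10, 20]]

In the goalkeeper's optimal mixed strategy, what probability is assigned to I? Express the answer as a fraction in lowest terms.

Row minima are 7 and 10, so the kicker's maximin is 10; column maxima are 15 and 20, so the goalkeeper's minimax is 15. These differ, so the equilibrium is in mixed strategies.
Let the goalkeeper play I with probability q. The kicker is indifferent when 15q + 7(1−q) = 10q + 20(1−q), giving q = 13/18.

13/18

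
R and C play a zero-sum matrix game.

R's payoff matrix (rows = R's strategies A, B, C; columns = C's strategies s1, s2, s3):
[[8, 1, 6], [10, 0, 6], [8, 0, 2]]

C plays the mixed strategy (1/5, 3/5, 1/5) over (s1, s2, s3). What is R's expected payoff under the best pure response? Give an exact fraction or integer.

17/5

A: (8)·(1/5) + (1)·(3/5) + (6)·(1/5) = 17/5.
B: (10)·(1/5) + (0)·(3/5) + (6)·(1/5) = 16/5.
C: (8)·(1/5) + (0)·(3/5) + (2)·(1/5) = 2.
The best pure response is A with expected payoff 17/5.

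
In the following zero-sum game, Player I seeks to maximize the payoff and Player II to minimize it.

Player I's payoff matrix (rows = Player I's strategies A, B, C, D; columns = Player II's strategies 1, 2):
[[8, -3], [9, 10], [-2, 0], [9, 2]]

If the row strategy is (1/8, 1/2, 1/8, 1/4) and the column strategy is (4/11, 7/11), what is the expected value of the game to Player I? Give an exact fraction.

Against (4/11, 7/11), each row's expected payoff is A: 1; B: 106/11; C: -8/11; D: 50/11.
Taking the (1/8, 1/2, 1/8, 1/4)-weighted average: (1/8)·(1) + (1/2)·(106/11) + (1/8)·(-8/11) + (1/4)·(50/11) = 527/88.

527/88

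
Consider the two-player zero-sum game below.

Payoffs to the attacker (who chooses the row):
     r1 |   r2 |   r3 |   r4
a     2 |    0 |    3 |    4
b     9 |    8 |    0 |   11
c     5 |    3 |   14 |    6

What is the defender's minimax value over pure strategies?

The worst case (largest entry) in each column is r1: 9, r2: 8, r3: 14, r4: 11.
The best (smallest) of these is 8.

8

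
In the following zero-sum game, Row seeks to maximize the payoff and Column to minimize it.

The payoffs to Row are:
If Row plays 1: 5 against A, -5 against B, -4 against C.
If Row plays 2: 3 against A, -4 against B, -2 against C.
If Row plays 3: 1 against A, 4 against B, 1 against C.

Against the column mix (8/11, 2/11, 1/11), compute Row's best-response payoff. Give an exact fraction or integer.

26/11

1: (5)·(8/11) + (-5)·(2/11) + (-4)·(1/11) = 26/11.
2: (3)·(8/11) + (-4)·(2/11) + (-2)·(1/11) = 14/11.
3: (1)·(8/11) + (4)·(2/11) + (1)·(1/11) = 17/11.
The best pure response is 1 with expected payoff 26/11.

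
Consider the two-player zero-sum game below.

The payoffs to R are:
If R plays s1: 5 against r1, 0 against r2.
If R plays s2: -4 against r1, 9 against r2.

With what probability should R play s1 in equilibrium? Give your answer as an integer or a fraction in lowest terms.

Row minima are 0 and -4, so R's maximin is 0; column maxima are 5 and 9, so C's minimax is 5. These differ, so the equilibrium is in mixed strategies.
Let R play s1 with probability p. C is indifferent when 5p − 4(1−p) = 9(1−p), giving p = 13/18.

13/18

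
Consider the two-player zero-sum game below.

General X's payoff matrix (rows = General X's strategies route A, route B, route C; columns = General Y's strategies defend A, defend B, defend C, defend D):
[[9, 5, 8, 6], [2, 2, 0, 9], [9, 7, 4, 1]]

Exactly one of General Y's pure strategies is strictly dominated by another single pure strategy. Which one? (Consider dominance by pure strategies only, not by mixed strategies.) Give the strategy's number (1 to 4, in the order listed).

General Y prefers columns that give General X less. Compare defend A with defend C: 8 < 9, 0 < 2, 4 < 9.
So defend C strictly dominates defend A for General Y; defend A is strictly dominated.

1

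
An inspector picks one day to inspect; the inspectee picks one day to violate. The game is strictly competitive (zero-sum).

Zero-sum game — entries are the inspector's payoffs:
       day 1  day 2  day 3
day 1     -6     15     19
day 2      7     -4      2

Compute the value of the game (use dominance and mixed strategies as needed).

Column day 3 is strictly dominated by day 2 for the inspectee (it gives the inspector more in every row).
The remaining 2×2 game on (day 1, day 2) × (day 1, day 2) has no saddle point. Let the inspector play day 1 with probability p; indifference gives −6p + 7(1−p) = 15p − 4(1−p), so p = 11/32.
Similarly the inspectee's optimal q on day 1 is 19/32, and the value is -6·(19/32) + (15)·(13/32) = 81/32.

81/32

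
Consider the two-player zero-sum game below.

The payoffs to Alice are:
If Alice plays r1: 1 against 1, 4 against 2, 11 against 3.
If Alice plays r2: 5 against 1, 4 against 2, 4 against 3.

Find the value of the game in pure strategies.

Row minima: 1, 4 → Alice's maximin is 4.
Column maxima: 5, 4, 11 → Bob's minimax is 4.
They coincide at (r2, 2), so the value is 4.

4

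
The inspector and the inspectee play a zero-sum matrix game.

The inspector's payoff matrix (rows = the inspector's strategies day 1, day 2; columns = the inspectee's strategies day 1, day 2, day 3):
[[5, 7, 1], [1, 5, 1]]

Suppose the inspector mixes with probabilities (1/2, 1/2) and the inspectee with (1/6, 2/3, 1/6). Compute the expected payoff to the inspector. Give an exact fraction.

14/3

Against (1/6, 2/3, 1/6), each row's expected payoff is day 1: 17/3; day 2: 11/3.
Taking the (1/2, 1/2)-weighted average: (1/2)·(17/3) + (1/2)·(11/3) = 14/3.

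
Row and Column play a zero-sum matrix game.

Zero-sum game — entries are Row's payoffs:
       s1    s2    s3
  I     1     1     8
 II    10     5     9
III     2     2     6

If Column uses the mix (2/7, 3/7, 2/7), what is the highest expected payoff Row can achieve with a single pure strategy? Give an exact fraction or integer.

53/7

I: (1)·(2/7) + (1)·(3/7) + (8)·(2/7) = 3.
II: (10)·(2/7) + (5)·(3/7) + (9)·(2/7) = 53/7.
III: (2)·(2/7) + (2)·(3/7) + (6)·(2/7) = 22/7.
The best pure response is II with expected payoff 53/7.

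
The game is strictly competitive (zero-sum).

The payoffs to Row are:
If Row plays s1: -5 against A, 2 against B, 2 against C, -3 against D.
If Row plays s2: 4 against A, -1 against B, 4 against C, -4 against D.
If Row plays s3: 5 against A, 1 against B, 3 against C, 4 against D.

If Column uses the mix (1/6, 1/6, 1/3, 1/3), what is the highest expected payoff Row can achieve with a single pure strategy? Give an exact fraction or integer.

s1: (-5)·(1/6) + (2)·(1/6) + (2)·(1/3) + (-3)·(1/3) = -5/6.
s2: (4)·(1/6) + (-1)·(1/6) + (4)·(1/3) + (-4)·(1/3) = 1/2.
s3: (5)·(1/6) + (1)·(1/6) + (3)·(1/3) + (4)·(1/3) = 10/3.
The best pure response is s3 with expected payoff 10/3.

10/3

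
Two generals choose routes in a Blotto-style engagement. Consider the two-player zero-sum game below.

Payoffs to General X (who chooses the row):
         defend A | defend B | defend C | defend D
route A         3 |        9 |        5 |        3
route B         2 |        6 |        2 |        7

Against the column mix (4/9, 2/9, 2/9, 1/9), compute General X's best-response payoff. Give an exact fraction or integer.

route A: (3)·(4/9) + (9)·(2/9) + (5)·(2/9) + (3)·(1/9) = 43/9.
route B: (2)·(4/9) + (6)·(2/9) + (2)·(2/9) + (7)·(1/9) = 31/9.
The best pure response is route A with expected payoff 43/9.

43/9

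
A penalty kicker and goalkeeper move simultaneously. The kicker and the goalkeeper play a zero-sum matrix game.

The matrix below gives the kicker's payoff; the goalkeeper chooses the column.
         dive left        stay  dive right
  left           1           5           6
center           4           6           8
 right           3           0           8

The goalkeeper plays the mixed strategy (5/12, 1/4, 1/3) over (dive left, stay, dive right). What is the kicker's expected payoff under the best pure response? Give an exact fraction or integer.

35/6

left: (1)·(5/12) + (5)·(1/4) + (6)·(1/3) = 11/3.
center: (4)·(5/12) + (6)·(1/4) + (8)·(1/3) = 35/6.
right: (3)·(5/12) + (0)·(1/4) + (8)·(1/3) = 47/12.
The best pure response is center with expected payoff 35/6.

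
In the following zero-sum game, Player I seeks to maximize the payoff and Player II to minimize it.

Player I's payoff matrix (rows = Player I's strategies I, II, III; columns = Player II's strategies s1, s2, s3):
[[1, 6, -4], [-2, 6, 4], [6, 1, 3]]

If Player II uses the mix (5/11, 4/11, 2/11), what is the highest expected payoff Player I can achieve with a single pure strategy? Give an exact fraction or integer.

40/11

I: (1)·(5/11) + (6)·(4/11) + (-4)·(2/11) = 21/11.
II: (-2)·(5/11) + (6)·(4/11) + (4)·(2/11) = 2.
III: (6)·(5/11) + (1)·(4/11) + (3)·(2/11) = 40/11.
The best pure response is III with expected payoff 40/11.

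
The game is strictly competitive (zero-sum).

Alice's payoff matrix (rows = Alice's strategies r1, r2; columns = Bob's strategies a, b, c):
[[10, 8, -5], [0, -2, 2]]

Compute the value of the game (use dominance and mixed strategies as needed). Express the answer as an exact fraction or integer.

Column a is strictly dominated by b for Bob (it gives Alice more in every row).
The remaining 2×2 game on (r1, r2) × (b, c) has no saddle point. Let Alice play r1 with probability p; indifference gives 8p − 2(1−p) = −5p + 2(1−p), so p = 4/17.
Similarly Bob's optimal q on b is 7/17, and the value is 8·(7/17) + (-5)·(10/17) = 6/17.

6/17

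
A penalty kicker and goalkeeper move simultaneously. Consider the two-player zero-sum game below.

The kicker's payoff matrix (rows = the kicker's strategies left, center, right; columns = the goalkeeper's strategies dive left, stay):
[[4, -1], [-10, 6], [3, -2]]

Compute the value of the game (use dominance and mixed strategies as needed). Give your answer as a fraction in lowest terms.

2/3

Row right is strictly dominated by row left, so the kicker never plays it.
The remaining 2×2 game on (left, center) × (dive left, stay) has no saddle point. Let the kicker play left with probability p; indifference gives 4p − 10(1−p) = −p + 6(1−p), so p = 16/21.
Similarly the goalkeeper's optimal q on dive left is 1/3, and the value is 4·(1/3) + (-1)·(2/3) = 2/3.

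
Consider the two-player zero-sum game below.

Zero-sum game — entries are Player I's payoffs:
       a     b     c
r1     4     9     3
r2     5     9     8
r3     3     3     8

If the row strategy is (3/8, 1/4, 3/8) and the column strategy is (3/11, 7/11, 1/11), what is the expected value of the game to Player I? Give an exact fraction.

65/11

Against (3/11, 7/11, 1/11), each row's expected payoff is r1: 78/11; r2: 86/11; r3: 38/11.
Taking the (3/8, 1/4, 3/8)-weighted average: (3/8)·(78/11) + (1/4)·(86/11) + (3/8)·(38/11) = 65/11.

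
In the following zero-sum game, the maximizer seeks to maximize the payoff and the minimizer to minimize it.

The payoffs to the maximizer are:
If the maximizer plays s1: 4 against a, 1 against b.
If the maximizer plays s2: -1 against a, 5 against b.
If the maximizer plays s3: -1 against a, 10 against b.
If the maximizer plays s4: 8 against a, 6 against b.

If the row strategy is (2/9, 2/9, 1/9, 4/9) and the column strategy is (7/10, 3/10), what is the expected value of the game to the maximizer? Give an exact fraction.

397/90

Against (7/10, 3/10), each row's expected payoff is s1: 31/10; s2: 4/5; s3: 23/10; s4: 37/5.
Taking the (2/9, 2/9, 1/9, 4/9)-weighted average: (2/9)·(31/10) + (2/9)·(4/5) + (1/9)·(23/10) + (4/9)·(37/5) = 397/90.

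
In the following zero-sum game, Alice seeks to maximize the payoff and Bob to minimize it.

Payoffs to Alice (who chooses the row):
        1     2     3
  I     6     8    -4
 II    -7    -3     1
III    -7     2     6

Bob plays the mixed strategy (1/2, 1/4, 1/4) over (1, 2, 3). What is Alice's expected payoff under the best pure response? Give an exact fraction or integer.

I: (6)·(1/2) + (8)·(1/4) + (-4)·(1/4) = 4.
II: (-7)·(1/2) + (-3)·(1/4) + (1)·(1/4) = -4.
III: (-7)·(1/2) + (2)·(1/4) + (6)·(1/4) = -3/2.
The best pure response is I with expected payoff 4.

4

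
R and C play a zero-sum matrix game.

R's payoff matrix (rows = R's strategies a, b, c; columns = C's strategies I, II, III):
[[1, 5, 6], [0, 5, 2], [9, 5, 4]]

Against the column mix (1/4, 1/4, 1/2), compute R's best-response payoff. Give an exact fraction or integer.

11/2

a: (1)·(1/4) + (5)·(1/4) + (6)·(1/2) = 9/2.
b: (0)·(1/4) + (5)·(1/4) + (2)·(1/2) = 9/4.
c: (9)·(1/4) + (5)·(1/4) + (4)·(1/2) = 11/2.
The best pure response is c with expected payoff 11/2.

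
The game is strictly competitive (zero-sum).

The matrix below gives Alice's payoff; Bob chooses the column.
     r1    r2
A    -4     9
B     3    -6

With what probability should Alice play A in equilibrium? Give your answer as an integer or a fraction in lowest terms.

Row minima are -4 and -6, so Alice's maximin is -4; column maxima are 3 and 9, so Bob's minimax is 3. These differ, so the equilibrium is in mixed strategies.
Let Alice play A with probability p. Bob is indifferent when −4p + 3(1−p) = 9p − 6(1−p), giving p = 9/22.

9/22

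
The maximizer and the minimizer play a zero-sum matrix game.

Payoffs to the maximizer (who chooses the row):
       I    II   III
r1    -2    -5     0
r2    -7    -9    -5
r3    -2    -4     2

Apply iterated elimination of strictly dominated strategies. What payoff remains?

-4

Column I is strictly dominated by II for the minimizer (-5<-2, -9<-7, -4<-2); eliminate I.
Column III is strictly dominated by II for the minimizer (-5<0, -9<-5, -4<2); eliminate III.
Row r1 is strictly dominated by row r3 (-4>-5); eliminate r1.
Row r2 is strictly dominated by row r3 (-4>-9); eliminate r2.
Only (r3, II) remains, with payoff -4.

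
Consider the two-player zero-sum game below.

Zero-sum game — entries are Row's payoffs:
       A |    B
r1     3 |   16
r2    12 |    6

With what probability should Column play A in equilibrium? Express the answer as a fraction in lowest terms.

10/19

Row minima are 3 and 6, so Row's maximin is 6; column maxima are 12 and 16, so Column's minimax is 12. These differ, so the equilibrium is in mixed strategies.
Let Column play A with probability q. Row is indifferent when 3q + 16(1−q) = 12q + 6(1−q), giving q = 10/19.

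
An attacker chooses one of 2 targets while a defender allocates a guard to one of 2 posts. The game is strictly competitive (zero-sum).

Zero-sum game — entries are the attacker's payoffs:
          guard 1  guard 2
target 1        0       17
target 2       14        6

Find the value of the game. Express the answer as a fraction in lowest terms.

Row minima are 0 and 6, so the attacker's maximin is 6; column maxima are 14 and 17, so the defender's minimax is 14. These differ, so the equilibrium is in mixed strategies.
Let the attacker play target 1 with probability p. The defender is indifferent when 14(1−p) = 17p + 6(1−p), giving p = 8/25.
Let the defender play guard 1 with probability q. The attacker is indifferent when 17(1−q) = 14q + 6(1−q), giving q = 11/25.
The value is 0·(11/25) + (17)·(14/25) = 238/25.

238/25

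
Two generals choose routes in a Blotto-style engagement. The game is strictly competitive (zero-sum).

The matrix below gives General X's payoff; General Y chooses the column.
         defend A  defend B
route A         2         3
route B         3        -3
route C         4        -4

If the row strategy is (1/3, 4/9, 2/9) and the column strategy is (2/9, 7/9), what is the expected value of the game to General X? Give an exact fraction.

Against (2/9, 7/9), each row's expected payoff is route A: 25/9; route B: -5/3; route C: -20/9.
Taking the (1/3, 4/9, 2/9)-weighted average: (1/3)·(25/9) + (4/9)·(-5/3) + (2/9)·(-20/9) = -25/81.

-25/81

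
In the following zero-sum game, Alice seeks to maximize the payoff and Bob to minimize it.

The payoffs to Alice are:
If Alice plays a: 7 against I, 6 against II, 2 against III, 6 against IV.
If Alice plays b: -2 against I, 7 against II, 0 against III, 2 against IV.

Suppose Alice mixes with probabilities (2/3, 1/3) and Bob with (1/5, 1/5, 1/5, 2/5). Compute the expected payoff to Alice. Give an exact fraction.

21/5

Against (1/5, 1/5, 1/5, 2/5), each row's expected payoff is a: 27/5; b: 9/5.
Taking the (2/3, 1/3)-weighted average: (2/3)·(27/5) + (1/3)·(9/5) = 21/5.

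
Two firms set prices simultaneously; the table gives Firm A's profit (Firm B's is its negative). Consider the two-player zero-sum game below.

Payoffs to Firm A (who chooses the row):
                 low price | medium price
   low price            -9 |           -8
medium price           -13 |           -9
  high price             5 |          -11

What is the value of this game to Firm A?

-139/17

Row medium price is strictly dominated by row low price, so Firm A never plays it.
The remaining 2×2 game on (low price, high price) × (low price, medium price) has no saddle point. Let Firm A play low price with probability p; indifference gives −9p + 5(1−p) = −8p − 11(1−p), so p = 16/17.
Similarly Firm B's optimal q on low price is 3/17, and the value is -9·(3/17) + (-8)·(14/17) = -139/17.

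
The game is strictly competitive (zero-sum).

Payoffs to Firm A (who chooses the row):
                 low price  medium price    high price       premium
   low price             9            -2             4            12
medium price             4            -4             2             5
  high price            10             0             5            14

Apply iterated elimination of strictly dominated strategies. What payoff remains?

0

Column premium is strictly dominated by low price for Firm B (9<12, 4<5, 10<14); eliminate premium.
Column high price is strictly dominated by medium price for Firm B (-2<4, -4<2, 0<5); eliminate high price.
Row medium price is strictly dominated by row low price (9>4, -2>-4); eliminate medium price.
Column low price is strictly dominated by medium price for Firm B (-2<9, 0<10); eliminate low price.
Row low price is strictly dominated by row high price (0>-2); eliminate low price.
Only (high price, medium price) remains, with payoff 0.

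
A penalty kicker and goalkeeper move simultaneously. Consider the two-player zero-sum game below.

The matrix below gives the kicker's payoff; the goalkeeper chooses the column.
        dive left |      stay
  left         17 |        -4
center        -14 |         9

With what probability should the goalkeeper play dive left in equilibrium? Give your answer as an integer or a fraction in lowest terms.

13/44

Row minima are -4 and -14, so the kicker's maximin is -4; column maxima are 17 and 9, so the goalkeeper's minimax is 9. These differ, so the equilibrium is in mixed strategies.
Let the goalkeeper play dive left with probability q. The kicker is indifferent when 17q − 4(1−q) = −14q + 9(1−q), giving q = 13/44.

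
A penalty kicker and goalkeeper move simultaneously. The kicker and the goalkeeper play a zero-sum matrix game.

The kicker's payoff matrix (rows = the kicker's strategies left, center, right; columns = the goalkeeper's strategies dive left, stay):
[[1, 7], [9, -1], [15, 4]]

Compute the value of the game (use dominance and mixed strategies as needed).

101/17

Row center is strictly dominated by row right, so the kicker never plays it.
The remaining 2×2 game on (left, right) × (dive left, stay) has no saddle point. Let the kicker play left with probability p; indifference gives p + 15(1−p) = 7p + 4(1−p), so p = 11/17.
Similarly the goalkeeper's optimal q on dive left is 3/17, and the value is 1·(3/17) + (7)·(14/17) = 101/17.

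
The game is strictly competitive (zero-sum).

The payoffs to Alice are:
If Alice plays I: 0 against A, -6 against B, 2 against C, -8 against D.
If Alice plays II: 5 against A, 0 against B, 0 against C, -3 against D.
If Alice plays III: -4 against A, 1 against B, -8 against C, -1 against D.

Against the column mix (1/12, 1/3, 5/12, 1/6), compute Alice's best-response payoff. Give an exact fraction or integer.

-1/12

I: (0)·(1/12) + (-6)·(1/3) + (2)·(5/12) + (-8)·(1/6) = -5/2.
II: (5)·(1/12) + (0)·(1/3) + (0)·(5/12) + (-3)·(1/6) = -1/12.
III: (-4)·(1/12) + (1)·(1/3) + (-8)·(5/12) + (-1)·(1/6) = -7/2.
The best pure response is II with expected payoff -1/12.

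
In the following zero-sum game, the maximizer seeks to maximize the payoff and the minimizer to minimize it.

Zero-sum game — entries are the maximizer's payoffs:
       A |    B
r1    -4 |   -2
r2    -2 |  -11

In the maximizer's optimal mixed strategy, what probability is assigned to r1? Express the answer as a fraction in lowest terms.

9/11

Row minima are -4 and -11, so the maximizer's maximin is -4; column maxima are -2 and -2, so the minimizer's minimax is -2. These differ, so the equilibrium is in mixed strategies.
Let the maximizer play r1 with probability p. The minimizer is indifferent when −4p − 2(1−p) = −2p − 11(1−p), giving p = 9/11.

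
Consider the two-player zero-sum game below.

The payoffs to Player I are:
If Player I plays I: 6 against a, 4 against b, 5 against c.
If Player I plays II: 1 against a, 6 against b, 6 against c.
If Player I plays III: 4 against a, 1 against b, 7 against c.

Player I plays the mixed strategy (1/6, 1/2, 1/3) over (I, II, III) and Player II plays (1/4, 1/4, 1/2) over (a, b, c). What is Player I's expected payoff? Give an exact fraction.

115/24

Against (1/4, 1/4, 1/2), each row's expected payoff is I: 5; II: 19/4; III: 19/4.
Taking the (1/6, 1/2, 1/3)-weighted average: (1/6)·(5) + (1/2)·(19/4) + (1/3)·(19/4) = 115/24.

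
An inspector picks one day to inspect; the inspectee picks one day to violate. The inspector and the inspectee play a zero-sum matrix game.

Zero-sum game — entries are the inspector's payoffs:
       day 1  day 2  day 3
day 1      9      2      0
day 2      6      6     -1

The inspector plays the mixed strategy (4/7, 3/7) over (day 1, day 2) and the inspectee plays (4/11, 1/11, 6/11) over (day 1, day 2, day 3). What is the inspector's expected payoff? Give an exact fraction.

32/11

Against (4/11, 1/11, 6/11), each row's expected payoff is day 1: 38/11; day 2: 24/11.
Taking the (4/7, 3/7)-weighted average: (4/7)·(38/11) + (3/7)·(24/11) = 32/11.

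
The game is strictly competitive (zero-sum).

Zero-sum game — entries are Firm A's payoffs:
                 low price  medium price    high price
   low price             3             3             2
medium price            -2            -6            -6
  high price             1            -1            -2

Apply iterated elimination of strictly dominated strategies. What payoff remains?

Column low price is strictly dominated by high price for Firm B (2<3, -6<-2, -2<1); eliminate low price.
Row medium price is strictly dominated by row low price (3>-6, 2>-6); eliminate medium price.
Row high price is strictly dominated by row low price (3>-1, 2>-2); eliminate high price.
Column medium price is strictly dominated by high price for Firm B (2<3); eliminate medium price.
Only (low price, high price) remains, with payoff 2.

2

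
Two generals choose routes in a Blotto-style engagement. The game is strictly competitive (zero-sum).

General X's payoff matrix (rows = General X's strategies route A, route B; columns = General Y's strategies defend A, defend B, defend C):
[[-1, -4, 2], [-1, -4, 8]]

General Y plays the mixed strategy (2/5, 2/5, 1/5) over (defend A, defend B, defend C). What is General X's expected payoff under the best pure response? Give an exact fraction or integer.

route A: (-1)·(2/5) + (-4)·(2/5) + (2)·(1/5) = -8/5.
route B: (-1)·(2/5) + (-4)·(2/5) + (8)·(1/5) = -2/5.
The best pure response is route B with expected payoff -2/5.

-2/5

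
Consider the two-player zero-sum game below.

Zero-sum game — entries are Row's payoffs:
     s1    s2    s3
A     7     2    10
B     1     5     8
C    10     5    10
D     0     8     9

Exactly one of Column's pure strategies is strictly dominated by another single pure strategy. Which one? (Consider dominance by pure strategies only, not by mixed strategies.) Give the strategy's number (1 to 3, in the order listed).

Column prefers columns that give Row less. Compare s3 with s2: 2 < 10, 5 < 8, 5 < 10, 8 < 9.
So s2 strictly dominates s3 for Column; s3 is strictly dominated.

3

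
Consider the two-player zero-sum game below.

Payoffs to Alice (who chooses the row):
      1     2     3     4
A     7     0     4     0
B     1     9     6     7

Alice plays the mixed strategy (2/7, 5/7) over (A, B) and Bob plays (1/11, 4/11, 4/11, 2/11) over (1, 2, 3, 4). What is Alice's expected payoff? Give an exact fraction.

421/77

Against (1/11, 4/11, 4/11, 2/11), each row's expected payoff is A: 23/11; B: 75/11.
Taking the (2/7, 5/7)-weighted average: (2/7)·(23/11) + (5/7)·(75/11) = 421/77.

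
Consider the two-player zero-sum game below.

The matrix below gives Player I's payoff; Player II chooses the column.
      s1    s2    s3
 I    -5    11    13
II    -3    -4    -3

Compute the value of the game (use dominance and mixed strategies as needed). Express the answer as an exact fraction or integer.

Column s3 is strictly dominated by s2 for Player II (it gives Player I more in every row).
The remaining 2×2 game on (I, II) × (s1, s2) has no saddle point. Let Player I play I with probability p; indifference gives −5p − 3(1−p) = 11p − 4(1−p), so p = 1/17.
Similarly Player II's optimal q on s1 is 15/17, and the value is -5·(15/17) + (11)·(2/17) = -53/17.

-53/17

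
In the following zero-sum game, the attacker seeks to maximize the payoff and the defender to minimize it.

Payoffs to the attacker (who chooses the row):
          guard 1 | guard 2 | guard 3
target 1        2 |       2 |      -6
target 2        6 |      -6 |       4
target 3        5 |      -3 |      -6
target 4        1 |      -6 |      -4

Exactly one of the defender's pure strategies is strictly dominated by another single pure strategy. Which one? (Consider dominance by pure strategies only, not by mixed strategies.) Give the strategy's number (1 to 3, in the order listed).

The defender prefers columns that give the attacker less. Compare guard 1 with guard 3: -6 < 2, 4 < 6, -6 < 5, -4 < 1.
So guard 3 strictly dominates guard 1 for the defender; guard 1 is strictly dominated.

1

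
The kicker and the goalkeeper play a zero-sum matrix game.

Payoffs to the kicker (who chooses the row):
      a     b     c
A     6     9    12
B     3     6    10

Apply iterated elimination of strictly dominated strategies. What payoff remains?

6

Row B is strictly dominated by row A (6>3, 9>6, 12>10); eliminate B.
Column b is strictly dominated by a for the goalkeeper (6<9); eliminate b.
Column c is strictly dominated by a for the goalkeeper (6<12); eliminate c.
Only (A, a) remains, with payoff 6.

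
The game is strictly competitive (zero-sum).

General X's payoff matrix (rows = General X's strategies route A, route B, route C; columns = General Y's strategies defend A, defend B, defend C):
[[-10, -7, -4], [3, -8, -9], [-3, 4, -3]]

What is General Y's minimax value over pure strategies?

The worst case (largest entry) in each column is defend A: 3, defend B: 4, defend C: -3.
The best (smallest) of these is -3.

-3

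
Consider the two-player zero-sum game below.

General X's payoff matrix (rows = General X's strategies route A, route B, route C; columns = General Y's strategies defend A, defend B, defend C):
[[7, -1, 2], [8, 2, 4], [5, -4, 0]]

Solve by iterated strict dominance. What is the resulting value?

Column defend A is strictly dominated by defend B for General Y (-1<7, 2<8, -4<5); eliminate defend A.
Row route C is strictly dominated by row route A (-1>-4, 2>0); eliminate route C.
Row route A is strictly dominated by row route B (2>-1, 4>2); eliminate route A.
Column defend C is strictly dominated by defend B for General Y (2<4); eliminate defend C.
Only (route B, defend B) remains, with payoff 2.

2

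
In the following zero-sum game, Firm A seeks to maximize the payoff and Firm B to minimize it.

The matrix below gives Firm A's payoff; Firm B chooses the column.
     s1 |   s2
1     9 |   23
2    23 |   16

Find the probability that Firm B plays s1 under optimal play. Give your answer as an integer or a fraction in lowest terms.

1/3

Row minima are 9 and 16, so Firm A's maximin is 16; column maxima are 23 and 23, so Firm B's minimax is 23. These differ, so the equilibrium is in mixed strategies.
Let Firm B play s1 with probability q. Firm A is indifferent when 9q + 23(1−q) = 23q + 16(1−q), giving q = 1/3.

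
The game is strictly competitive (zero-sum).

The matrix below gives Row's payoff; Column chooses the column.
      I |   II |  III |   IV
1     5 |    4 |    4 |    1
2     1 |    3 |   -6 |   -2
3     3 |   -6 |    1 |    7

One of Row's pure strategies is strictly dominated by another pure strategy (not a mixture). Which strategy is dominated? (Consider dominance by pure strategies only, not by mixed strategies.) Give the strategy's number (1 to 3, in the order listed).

Compare 2 with 1: 5 > 1, 4 > 3, 4 > -6, 1 > -2.
So 1 strictly dominates 2 for Row; 2 is strictly dominated.

2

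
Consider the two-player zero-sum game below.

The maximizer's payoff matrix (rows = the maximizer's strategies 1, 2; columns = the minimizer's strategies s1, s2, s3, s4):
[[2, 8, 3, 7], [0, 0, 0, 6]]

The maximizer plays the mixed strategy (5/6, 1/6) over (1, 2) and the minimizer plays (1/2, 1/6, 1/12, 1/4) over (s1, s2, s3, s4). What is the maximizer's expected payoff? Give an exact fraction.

Against (1/2, 1/6, 1/12, 1/4), each row's expected payoff is 1: 13/3; 2: 3/2.
Taking the (5/6, 1/6)-weighted average: (5/6)·(13/3) + (1/6)·(3/2) = 139/36.

139/36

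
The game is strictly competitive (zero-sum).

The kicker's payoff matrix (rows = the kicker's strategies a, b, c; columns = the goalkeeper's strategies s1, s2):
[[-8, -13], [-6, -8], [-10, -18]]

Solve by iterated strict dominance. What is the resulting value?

-8

Row c is strictly dominated by row a (-8>-10, -13>-18); eliminate c.
Column s1 is strictly dominated by s2 for the goalkeeper (-13<-8, -8<-6); eliminate s1.
Row a is strictly dominated by row b (-8>-13); eliminate a.
Only (b, s2) remains, with payoff -8.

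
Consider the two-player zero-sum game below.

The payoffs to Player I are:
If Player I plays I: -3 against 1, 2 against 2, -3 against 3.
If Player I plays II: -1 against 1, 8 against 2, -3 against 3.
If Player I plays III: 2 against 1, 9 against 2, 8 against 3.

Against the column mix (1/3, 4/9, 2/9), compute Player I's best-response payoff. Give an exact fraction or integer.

58/9

I: (-3)·(1/3) + (2)·(4/9) + (-3)·(2/9) = -7/9.
II: (-1)·(1/3) + (8)·(4/9) + (-3)·(2/9) = 23/9.
III: (2)·(1/3) + (9)·(4/9) + (8)·(2/9) = 58/9.
The best pure response is III with expected payoff 58/9.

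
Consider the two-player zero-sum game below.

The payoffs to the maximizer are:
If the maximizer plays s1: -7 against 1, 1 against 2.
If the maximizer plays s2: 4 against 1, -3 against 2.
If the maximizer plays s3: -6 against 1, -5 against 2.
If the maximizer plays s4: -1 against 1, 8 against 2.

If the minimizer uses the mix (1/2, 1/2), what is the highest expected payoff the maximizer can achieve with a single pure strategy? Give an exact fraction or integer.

s1: (-7)·(1/2) + (1)·(1/2) = -3.
s2: (4)·(1/2) + (-3)·(1/2) = 1/2.
s3: (-6)·(1/2) + (-5)·(1/2) = -11/2.
s4: (-1)·(1/2) + (8)·(1/2) = 7/2.
The best pure response is s4 with expected payoff 7/2.

7/2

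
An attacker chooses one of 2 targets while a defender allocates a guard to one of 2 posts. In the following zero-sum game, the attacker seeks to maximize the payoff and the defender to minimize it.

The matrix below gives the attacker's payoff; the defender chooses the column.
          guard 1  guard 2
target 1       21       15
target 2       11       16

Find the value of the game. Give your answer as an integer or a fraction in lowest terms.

Row minima are 15 and 11, so the attacker's maximin is 15; column maxima are 21 and 16, so the defender's minimax is 16. These differ, so the equilibrium is in mixed strategies.
Let the attacker play target 1 with probability p. The defender is indifferent when 21p + 11(1−p) = 15p + 16(1−p), giving p = 5/11.
Let the defender play guard 1 with probability q. The attacker is indifferent when 21q + 15(1−q) = 11q + 16(1−q), giving q = 1/11.
The value is 21·(1/11) + (15)·(10/11) = 171/11.

171/11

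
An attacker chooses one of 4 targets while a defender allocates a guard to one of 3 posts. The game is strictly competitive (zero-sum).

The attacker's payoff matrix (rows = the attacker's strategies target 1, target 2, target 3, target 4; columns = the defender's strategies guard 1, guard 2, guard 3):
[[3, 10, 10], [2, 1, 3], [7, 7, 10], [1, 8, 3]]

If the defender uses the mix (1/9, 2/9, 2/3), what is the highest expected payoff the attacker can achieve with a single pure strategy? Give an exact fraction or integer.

target 1: (3)·(1/9) + (10)·(2/9) + (10)·(2/3) = 83/9.
target 2: (2)·(1/9) + (1)·(2/9) + (3)·(2/3) = 22/9.
target 3: (7)·(1/9) + (7)·(2/9) + (10)·(2/3) = 9.
target 4: (1)·(1/9) + (8)·(2/9) + (3)·(2/3) = 35/9.
The best pure response is target 1 with expected payoff 83/9.

83/9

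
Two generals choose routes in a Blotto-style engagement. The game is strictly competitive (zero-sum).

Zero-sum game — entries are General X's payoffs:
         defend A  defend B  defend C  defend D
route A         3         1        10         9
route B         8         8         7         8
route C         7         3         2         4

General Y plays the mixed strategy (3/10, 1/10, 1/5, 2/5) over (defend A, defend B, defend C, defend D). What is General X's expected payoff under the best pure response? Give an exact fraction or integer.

route A: (3)·(3/10) + (1)·(1/10) + (10)·(1/5) + (9)·(2/5) = 33/5.
route B: (8)·(3/10) + (8)·(1/10) + (7)·(1/5) + (8)·(2/5) = 39/5.
route C: (7)·(3/10) + (3)·(1/10) + (2)·(1/5) + (4)·(2/5) = 22/5.
The best pure response is route B with expected payoff 39/5.

39/5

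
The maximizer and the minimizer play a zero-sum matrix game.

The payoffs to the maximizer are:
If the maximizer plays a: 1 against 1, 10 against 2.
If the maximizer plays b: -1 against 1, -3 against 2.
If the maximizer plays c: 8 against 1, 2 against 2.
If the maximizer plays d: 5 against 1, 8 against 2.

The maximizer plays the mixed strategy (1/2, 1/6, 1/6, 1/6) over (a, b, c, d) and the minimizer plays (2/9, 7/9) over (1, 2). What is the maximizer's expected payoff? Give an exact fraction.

Against (2/9, 7/9), each row's expected payoff is a: 8; b: -23/9; c: 10/3; d: 22/3.
Taking the (1/2, 1/6, 1/6, 1/6)-weighted average: (1/2)·(8) + (1/6)·(-23/9) + (1/6)·(10/3) + (1/6)·(22/3) = 289/54.

289/54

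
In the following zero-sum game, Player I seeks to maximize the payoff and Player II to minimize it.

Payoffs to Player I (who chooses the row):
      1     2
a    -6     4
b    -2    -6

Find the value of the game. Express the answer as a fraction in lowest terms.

-22/7

Row minima are -6 and -6, so Player I's maximin is -6; column maxima are -2 and 4, so Player II's minimax is -2. These differ, so the equilibrium is in mixed strategies.
Let Player I play a with probability p. Player II is indifferent when −6p − 2(1−p) = 4p − 6(1−p), giving p = 2/7.
Let Player II play 1 with probability q. Player I is indifferent when −6q + 4(1−q) = −2q − 6(1−q), giving q = 5/7.
The value is -6·(5/7) + (4)·(2/7) = -22/7.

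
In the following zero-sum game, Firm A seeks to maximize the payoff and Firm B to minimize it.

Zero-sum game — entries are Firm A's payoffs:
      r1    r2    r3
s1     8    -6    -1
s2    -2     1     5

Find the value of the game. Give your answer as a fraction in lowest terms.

-4/17

Column r3 is strictly dominated by r2 for Firm B (it gives Firm A more in every row).
The remaining 2×2 game on (s1, s2) × (r1, r2) has no saddle point. Let Firm A play s1 with probability p; indifference gives 8p − 2(1−p) = −6p + (1−p), so p = 3/17.
Similarly Firm B's optimal q on r1 is 7/17, and the value is 8·(7/17) + (-6)·(10/17) = -4/17.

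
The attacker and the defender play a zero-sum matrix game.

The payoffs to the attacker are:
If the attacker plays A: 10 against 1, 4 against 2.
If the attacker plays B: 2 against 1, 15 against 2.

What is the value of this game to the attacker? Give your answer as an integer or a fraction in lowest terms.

Row minima are 4 and 2, so the attacker's maximin is 4; column maxima are 10 and 15, so the defender's minimax is 10. These differ, so the equilibrium is in mixed strategies.
Let the attacker play A with probability p. The defender is indifferent when 10p + 2(1−p) = 4p + 15(1−p), giving p = 13/19.
Let the defender play 1 with probability q. The attacker is indifferent when 10q + 4(1−q) = 2q + 15(1−q), giving q = 11/19.
The value is 10·(11/19) + (4)·(8/19) = 142/19.

142/19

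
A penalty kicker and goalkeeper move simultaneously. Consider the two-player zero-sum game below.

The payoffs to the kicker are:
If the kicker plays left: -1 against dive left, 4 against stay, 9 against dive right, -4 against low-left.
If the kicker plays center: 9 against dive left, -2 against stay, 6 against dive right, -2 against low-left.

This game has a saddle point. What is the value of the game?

-2

Row minima: -4, -2 → the kicker's maximin is -2.
Column maxima: 9, 4, 9, -2 → the goalkeeper's minimax is -2.
They coincide at (center, low-left), so the value is -2.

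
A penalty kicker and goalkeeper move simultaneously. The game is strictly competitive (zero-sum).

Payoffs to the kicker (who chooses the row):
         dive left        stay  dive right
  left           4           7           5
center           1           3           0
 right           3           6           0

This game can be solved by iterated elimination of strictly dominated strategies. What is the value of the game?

4

Row right is strictly dominated by row left (4>3, 7>6, 5>0); eliminate right.
Column stay is strictly dominated by dive left for the goalkeeper (4<7, 1<3); eliminate stay.
Row center is strictly dominated by row left (4>1, 5>0); eliminate center.
Column dive right is strictly dominated by dive left for the goalkeeper (4<5); eliminate dive right.
Only (left, dive left) remains, with payoff 4.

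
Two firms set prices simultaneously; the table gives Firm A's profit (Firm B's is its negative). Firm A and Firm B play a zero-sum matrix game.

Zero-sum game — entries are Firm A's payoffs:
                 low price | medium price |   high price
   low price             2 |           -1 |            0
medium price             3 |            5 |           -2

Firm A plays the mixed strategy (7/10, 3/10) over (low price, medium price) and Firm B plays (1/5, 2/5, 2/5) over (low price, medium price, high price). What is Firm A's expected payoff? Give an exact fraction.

27/50

Against (1/5, 2/5, 2/5), each row's expected payoff is low price: 0; medium price: 9/5.
Taking the (7/10, 3/10)-weighted average: (7/10)·(0) + (3/10)·(9/5) = 27/50.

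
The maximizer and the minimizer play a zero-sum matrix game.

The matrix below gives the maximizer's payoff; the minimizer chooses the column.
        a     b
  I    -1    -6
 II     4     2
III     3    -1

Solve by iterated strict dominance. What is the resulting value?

2

Column a is strictly dominated by b for the minimizer (-6<-1, 2<4, -1<3); eliminate a.
Row III is strictly dominated by row II (2>-1); eliminate III.
Row I is strictly dominated by row II (2>-6); eliminate I.
Only (II, b) remains, with payoff 2.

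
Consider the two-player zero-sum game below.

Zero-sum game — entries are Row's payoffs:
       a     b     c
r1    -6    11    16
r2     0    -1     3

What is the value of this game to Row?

-1/3

Column c is strictly dominated by b for Column (it gives Row more in every row).
The remaining 2×2 game on (r1, r2) × (a, b) has no saddle point. Let Row play r1 with probability p; indifference gives −6p = 11p − (1−p), so p = 1/18.
Similarly Column's optimal q on a is 2/3, and the value is -6·(2/3) + (11)·(1/3) = -1/3.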